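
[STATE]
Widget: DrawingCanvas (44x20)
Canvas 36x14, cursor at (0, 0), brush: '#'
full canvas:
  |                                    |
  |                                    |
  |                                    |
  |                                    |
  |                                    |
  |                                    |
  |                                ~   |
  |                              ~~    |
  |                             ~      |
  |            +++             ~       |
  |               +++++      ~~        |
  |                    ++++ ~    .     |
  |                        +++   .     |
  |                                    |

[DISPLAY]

+                                           
                                            
                                            
                                            
                                            
                                            
                                ~           
                              ~~            
                             ~              
            +++             ~               
               +++++      ~~                
                    ++++ ~    .             
                        +++   .             
                                            
                                            
                                            
                                            
                                            
                                            
                                            


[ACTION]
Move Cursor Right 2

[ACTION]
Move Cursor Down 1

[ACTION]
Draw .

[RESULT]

                                            
  .                                         
                                            
                                            
                                            
                                            
                                ~           
                              ~~            
                             ~              
            +++             ~               
               +++++      ~~                
                    ++++ ~    .             
                        +++   .             
                                            
                                            
                                            
                                            
                                            
                                            
                                            


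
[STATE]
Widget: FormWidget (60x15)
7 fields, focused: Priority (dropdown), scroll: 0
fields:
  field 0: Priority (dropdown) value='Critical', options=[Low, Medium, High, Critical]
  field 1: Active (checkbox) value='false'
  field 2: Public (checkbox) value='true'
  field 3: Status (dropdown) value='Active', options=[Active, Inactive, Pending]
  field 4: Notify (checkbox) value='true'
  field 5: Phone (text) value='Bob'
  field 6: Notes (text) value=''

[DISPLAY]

> Priority:   [Critical                                   ▼]
  Active:     [ ]                                           
  Public:     [x]                                           
  Status:     [Active                                     ▼]
  Notify:     [x]                                           
  Phone:      [Bob                                         ]
  Notes:      [                                            ]
                                                            
                                                            
                                                            
                                                            
                                                            
                                                            
                                                            
                                                            


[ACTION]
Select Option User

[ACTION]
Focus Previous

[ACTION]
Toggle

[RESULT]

  Priority:   [Critical                                   ▼]
  Active:     [ ]                                           
  Public:     [x]                                           
  Status:     [Active                                     ▼]
  Notify:     [x]                                           
  Phone:      [Bob                                         ]
> Notes:      [                                            ]
                                                            
                                                            
                                                            
                                                            
                                                            
                                                            
                                                            
                                                            


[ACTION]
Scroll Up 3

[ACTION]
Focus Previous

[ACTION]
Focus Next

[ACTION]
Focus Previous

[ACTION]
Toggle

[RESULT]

  Priority:   [Critical                                   ▼]
  Active:     [ ]                                           
  Public:     [x]                                           
  Status:     [Active                                     ▼]
  Notify:     [x]                                           
> Phone:      [Bob                                         ]
  Notes:      [                                            ]
                                                            
                                                            
                                                            
                                                            
                                                            
                                                            
                                                            
                                                            


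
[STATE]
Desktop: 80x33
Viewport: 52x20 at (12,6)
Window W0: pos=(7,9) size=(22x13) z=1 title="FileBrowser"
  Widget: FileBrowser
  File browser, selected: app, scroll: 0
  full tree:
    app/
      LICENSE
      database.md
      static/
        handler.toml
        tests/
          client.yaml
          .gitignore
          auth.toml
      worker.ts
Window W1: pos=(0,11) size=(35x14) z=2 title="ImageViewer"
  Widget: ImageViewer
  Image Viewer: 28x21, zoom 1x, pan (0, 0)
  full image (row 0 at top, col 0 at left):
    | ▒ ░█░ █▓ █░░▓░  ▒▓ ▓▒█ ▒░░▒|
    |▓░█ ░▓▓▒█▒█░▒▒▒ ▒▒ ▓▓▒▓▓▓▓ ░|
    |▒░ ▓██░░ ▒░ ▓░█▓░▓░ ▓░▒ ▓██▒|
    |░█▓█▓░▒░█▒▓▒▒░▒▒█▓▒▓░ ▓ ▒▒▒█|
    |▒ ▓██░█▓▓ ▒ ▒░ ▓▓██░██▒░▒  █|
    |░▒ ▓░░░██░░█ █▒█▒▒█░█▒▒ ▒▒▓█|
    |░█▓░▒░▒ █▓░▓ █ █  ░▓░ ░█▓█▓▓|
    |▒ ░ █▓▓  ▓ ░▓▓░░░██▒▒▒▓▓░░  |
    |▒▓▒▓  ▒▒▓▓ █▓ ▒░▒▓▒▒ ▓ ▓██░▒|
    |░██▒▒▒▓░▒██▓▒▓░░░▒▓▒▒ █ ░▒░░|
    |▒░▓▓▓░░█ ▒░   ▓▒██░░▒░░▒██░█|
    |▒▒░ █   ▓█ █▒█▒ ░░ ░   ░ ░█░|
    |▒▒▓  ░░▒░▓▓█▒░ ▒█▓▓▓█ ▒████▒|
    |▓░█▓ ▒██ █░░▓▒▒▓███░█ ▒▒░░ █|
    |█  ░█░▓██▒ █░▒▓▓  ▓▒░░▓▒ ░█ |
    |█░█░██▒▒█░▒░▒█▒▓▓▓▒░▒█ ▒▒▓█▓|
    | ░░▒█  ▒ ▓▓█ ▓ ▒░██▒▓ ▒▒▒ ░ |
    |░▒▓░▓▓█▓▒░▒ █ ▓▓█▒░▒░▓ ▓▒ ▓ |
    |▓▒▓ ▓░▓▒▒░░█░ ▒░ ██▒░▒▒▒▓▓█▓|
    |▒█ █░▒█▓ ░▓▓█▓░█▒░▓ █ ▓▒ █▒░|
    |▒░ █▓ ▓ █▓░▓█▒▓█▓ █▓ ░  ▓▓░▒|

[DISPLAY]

                                                    
                                                    
                                                    
━━━━━━━━━━━━━━━━┓                                   
eBrowser        ┃                                   
━━━━━━━━━━━━━━━━━━━━━━┓                             
r                     ┃                             
──────────────────────┨                             
░░▓░  ▒▓ ▓▒█ ▒░░▒     ┃                             
░▒▒▒ ▒▒ ▓▓▒▓▓▓▓ ░     ┃                             
 ▓░█▓░▓░ ▓░▒ ▓██▒     ┃                             
▒▒░▒▒█▓▒▓░ ▓ ▒▒▒█     ┃                             
 ▒░ ▓▓██░██▒░▒  █     ┃                             
█ █▒█▒▒█░█▒▒ ▒▒▓█     ┃                             
▓ █ █  ░▓░ ░█▓█▓▓     ┃                             
░▓▓░░░██▒▒▒▓▓░░       ┃                             
█▓ ▒░▒▓▒▒ ▓ ▓██░▒     ┃                             
▓▒▓░░░▒▓▒▒ █ ░▒░░     ┃                             
━━━━━━━━━━━━━━━━━━━━━━┛                             
                                                    


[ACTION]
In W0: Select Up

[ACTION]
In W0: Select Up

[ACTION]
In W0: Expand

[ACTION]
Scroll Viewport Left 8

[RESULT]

                                                    
                                                    
                                                    
   ┏━━━━━━━━━━━━━━━━━━━━┓                           
   ┃ FileBrowser        ┃                           
━━━━━━━━━━━━━━━━━━━━━━━━━━━━━━┓                     
ageViewer                     ┃                     
──────────────────────────────┨                     
░█░ █▓ █░░▓░  ▒▓ ▓▒█ ▒░░▒     ┃                     
 ░▓▓▒█▒█░▒▒▒ ▒▒ ▓▓▒▓▓▓▓ ░     ┃                     
▓██░░ ▒░ ▓░█▓░▓░ ▓░▒ ▓██▒     ┃                     
█▓░▒░█▒▓▒▒░▒▒█▓▒▓░ ▓ ▒▒▒█     ┃                     
██░█▓▓ ▒ ▒░ ▓▓██░██▒░▒  █     ┃                     
▓░░░██░░█ █▒█▒▒█░█▒▒ ▒▒▓█     ┃                     
░▒░▒ █▓░▓ █ █  ░▓░ ░█▓█▓▓     ┃                     
 █▓▓  ▓ ░▓▓░░░██▒▒▒▓▓░░       ┃                     
▓  ▒▒▓▓ █▓ ▒░▒▓▒▒ ▓ ▓██░▒     ┃                     
▒▒▒▓░▒██▓▒▓░░░▒▓▒▒ █ ░▒░░     ┃                     
━━━━━━━━━━━━━━━━━━━━━━━━━━━━━━┛                     
                                                    


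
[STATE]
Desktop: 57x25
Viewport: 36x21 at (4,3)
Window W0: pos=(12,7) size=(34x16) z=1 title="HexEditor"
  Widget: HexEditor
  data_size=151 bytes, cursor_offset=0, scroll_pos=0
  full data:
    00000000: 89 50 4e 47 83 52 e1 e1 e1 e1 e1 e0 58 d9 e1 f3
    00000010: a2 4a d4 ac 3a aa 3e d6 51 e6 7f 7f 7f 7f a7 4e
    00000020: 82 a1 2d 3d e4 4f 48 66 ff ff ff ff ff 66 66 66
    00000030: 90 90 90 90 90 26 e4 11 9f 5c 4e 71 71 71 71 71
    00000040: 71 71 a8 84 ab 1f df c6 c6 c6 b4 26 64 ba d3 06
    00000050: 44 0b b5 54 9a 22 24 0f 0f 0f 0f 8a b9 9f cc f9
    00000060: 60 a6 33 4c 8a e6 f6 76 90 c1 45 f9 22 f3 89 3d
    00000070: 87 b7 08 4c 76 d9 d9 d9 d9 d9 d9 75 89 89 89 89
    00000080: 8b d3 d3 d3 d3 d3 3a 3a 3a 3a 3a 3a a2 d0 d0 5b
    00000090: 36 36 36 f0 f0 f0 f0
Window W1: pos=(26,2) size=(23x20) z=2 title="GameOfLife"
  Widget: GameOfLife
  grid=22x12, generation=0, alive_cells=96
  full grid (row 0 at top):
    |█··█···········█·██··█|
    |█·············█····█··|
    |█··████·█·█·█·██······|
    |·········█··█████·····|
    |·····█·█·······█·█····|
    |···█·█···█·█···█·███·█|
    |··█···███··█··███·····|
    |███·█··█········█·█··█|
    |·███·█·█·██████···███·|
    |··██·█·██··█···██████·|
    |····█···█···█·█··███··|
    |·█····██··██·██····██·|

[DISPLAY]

                      ┃ GameOfLife  
                      ┠─────────────
                      ┃Gen: 0       
                      ┃█··█·········
        ┏━━━━━━━━━━━━━┃█············
        ┃ HexEditor   ┃█··████·█·█·█
        ┠─────────────┃·········█··█
        ┃00000000  89 ┃·····█·█·····
        ┃00000010  a2 ┃···█·█···█·█·
        ┃00000020  82 ┃··█···███··█·
        ┃00000030  90 ┃███·█··█·····
        ┃00000040  71 ┃·███·█·█·████
        ┃00000050  44 ┃··██·█·██··█·
        ┃00000060  60 ┃····█···█···█
        ┃00000070  87 ┃·█····██··██·
        ┃00000080  8b ┃             
        ┃00000090  36 ┃             
        ┃             ┃             
        ┃             ┗━━━━━━━━━━━━━
        ┗━━━━━━━━━━━━━━━━━━━━━━━━━━━
                                    


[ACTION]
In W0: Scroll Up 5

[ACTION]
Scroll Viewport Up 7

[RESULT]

                                    
                                    
                      ┏━━━━━━━━━━━━━
                      ┃ GameOfLife  
                      ┠─────────────
                      ┃Gen: 0       
                      ┃█··█·········
        ┏━━━━━━━━━━━━━┃█············
        ┃ HexEditor   ┃█··████·█·█·█
        ┠─────────────┃·········█··█
        ┃00000000  89 ┃·····█·█·····
        ┃00000010  a2 ┃···█·█···█·█·
        ┃00000020  82 ┃··█···███··█·
        ┃00000030  90 ┃███·█··█·····
        ┃00000040  71 ┃·███·█·█·████
        ┃00000050  44 ┃··██·█·██··█·
        ┃00000060  60 ┃····█···█···█
        ┃00000070  87 ┃·█····██··██·
        ┃00000080  8b ┃             
        ┃00000090  36 ┃             
        ┃             ┃             


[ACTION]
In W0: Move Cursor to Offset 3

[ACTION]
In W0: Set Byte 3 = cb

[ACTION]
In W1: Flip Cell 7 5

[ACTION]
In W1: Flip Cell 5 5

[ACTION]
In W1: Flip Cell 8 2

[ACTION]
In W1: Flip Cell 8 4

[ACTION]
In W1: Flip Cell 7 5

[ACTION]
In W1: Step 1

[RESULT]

                                    
                                    
                      ┏━━━━━━━━━━━━━
                      ┃ GameOfLife  
                      ┠─────────────
                      ┃Gen: 1       
                      ┃·············
        ┏━━━━━━━━━━━━━┃██·█·█·······
        ┃ HexEditor   ┃····██···█·██
        ┠─────────────┃·······███·██
        ┃00000000  89 ┃········█·█·█
        ┃00000010  a2 ┃··········█··
        ┃00000020  82 ┃··█···███·█··
        ┃00000030  90 ┃█···█····█···
        ┃00000040  71 ┃█····█·█·████
        ┃00000050  44 ┃··█··█·█·····
        ┃00000060  60 ┃··████··███·█
        ┃00000070  87 ┃·······█···██
        ┃00000080  8b ┃             
        ┃00000090  36 ┃             
        ┃             ┃             


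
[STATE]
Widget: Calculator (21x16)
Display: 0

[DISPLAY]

                    0
┌───┬───┬───┬───┐    
│ 7 │ 8 │ 9 │ ÷ │    
├───┼───┼───┼───┤    
│ 4 │ 5 │ 6 │ × │    
├───┼───┼───┼───┤    
│ 1 │ 2 │ 3 │ - │    
├───┼───┼───┼───┤    
│ 0 │ . │ = │ + │    
├───┼───┼───┼───┤    
│ C │ MC│ MR│ M+│    
└───┴───┴───┴───┘    
                     
                     
                     
                     


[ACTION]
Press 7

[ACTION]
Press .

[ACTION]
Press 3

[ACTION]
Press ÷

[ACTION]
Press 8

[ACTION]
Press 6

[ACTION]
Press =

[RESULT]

        0.08488372093
┌───┬───┬───┬───┐    
│ 7 │ 8 │ 9 │ ÷ │    
├───┼───┼───┼───┤    
│ 4 │ 5 │ 6 │ × │    
├───┼───┼───┼───┤    
│ 1 │ 2 │ 3 │ - │    
├───┼───┼───┼───┤    
│ 0 │ . │ = │ + │    
├───┼───┼───┼───┤    
│ C │ MC│ MR│ M+│    
└───┴───┴───┴───┘    
                     
                     
                     
                     


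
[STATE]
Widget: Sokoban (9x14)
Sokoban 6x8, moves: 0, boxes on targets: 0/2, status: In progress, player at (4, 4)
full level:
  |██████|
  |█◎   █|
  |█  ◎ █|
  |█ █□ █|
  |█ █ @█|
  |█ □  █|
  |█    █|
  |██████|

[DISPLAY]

██████   
█◎   █   
█  ◎ █   
█ █□ █   
█ █ @█   
█ □  █   
█    █   
██████   
Moves: 0 
         
         
         
         
         


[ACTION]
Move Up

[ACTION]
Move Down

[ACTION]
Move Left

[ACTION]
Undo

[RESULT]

██████   
█◎   █   
█  ◎ █   
█ █□ █   
█ █ @█   
█ □  █   
█    █   
██████   
Moves: 2 
         
         
         
         
         


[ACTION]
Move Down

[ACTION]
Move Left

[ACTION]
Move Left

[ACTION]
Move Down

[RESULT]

██████   
█◎   █   
█  ◎ █   
█ █□ █   
█ █  █   
█□   █   
█ @  █   
██████   
Moves: 6 
         
         
         
         
         


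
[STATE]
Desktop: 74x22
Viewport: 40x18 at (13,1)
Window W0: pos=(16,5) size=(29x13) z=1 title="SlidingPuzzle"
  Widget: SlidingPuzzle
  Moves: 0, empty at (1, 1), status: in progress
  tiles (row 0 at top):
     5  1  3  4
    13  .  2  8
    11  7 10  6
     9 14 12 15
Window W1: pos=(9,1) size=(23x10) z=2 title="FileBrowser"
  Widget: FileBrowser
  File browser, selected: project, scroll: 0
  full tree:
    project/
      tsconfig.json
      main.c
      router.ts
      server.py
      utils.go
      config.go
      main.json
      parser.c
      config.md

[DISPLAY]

━━━━━━━━━━━━━━━━━━┓                     
leBrowser         ┃                     
──────────────────┨                     
-] project/       ┃                     
 tsconfig.json    ┃━━━━━━━━━━━━┓        
 main.c           ┃            ┃        
 router.ts        ┃────────────┨        
 server.py        ┃┬────┐      ┃        
 utils.go         ┃│  4 │      ┃        
━━━━━━━━━━━━━━━━━━┛┼────┤      ┃        
   ┃│ 13 │    │  2 │  8 │      ┃        
   ┃├────┼────┼────┼────┤      ┃        
   ┃│ 11 │  7 │ 10 │  6 │      ┃        
   ┃├────┼────┼────┼────┤      ┃        
   ┃│  9 │ 14 │ 12 │ 15 │      ┃        
   ┃└────┴────┴────┴────┘      ┃        
   ┗━━━━━━━━━━━━━━━━━━━━━━━━━━━┛        
                                        


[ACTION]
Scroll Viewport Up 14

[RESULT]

                                        
━━━━━━━━━━━━━━━━━━┓                     
leBrowser         ┃                     
──────────────────┨                     
-] project/       ┃                     
 tsconfig.json    ┃━━━━━━━━━━━━┓        
 main.c           ┃            ┃        
 router.ts        ┃────────────┨        
 server.py        ┃┬────┐      ┃        
 utils.go         ┃│  4 │      ┃        
━━━━━━━━━━━━━━━━━━┛┼────┤      ┃        
   ┃│ 13 │    │  2 │  8 │      ┃        
   ┃├────┼────┼────┼────┤      ┃        
   ┃│ 11 │  7 │ 10 │  6 │      ┃        
   ┃├────┼────┼────┼────┤      ┃        
   ┃│  9 │ 14 │ 12 │ 15 │      ┃        
   ┃└────┴────┴────┴────┘      ┃        
   ┗━━━━━━━━━━━━━━━━━━━━━━━━━━━┛        


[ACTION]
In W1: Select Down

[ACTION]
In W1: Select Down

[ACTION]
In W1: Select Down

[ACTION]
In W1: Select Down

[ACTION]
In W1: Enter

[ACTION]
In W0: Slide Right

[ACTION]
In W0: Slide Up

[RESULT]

                                        
━━━━━━━━━━━━━━━━━━┓                     
leBrowser         ┃                     
──────────────────┨                     
-] project/       ┃                     
 tsconfig.json    ┃━━━━━━━━━━━━┓        
 main.c           ┃            ┃        
 router.ts        ┃────────────┨        
 server.py        ┃┬────┐      ┃        
 utils.go         ┃│  4 │      ┃        
━━━━━━━━━━━━━━━━━━┛┼────┤      ┃        
   ┃│ 11 │ 13 │  2 │  8 │      ┃        
   ┃├────┼────┼────┼────┤      ┃        
   ┃│    │  7 │ 10 │  6 │      ┃        
   ┃├────┼────┼────┼────┤      ┃        
   ┃│  9 │ 14 │ 12 │ 15 │      ┃        
   ┃└────┴────┴────┴────┘      ┃        
   ┗━━━━━━━━━━━━━━━━━━━━━━━━━━━┛        


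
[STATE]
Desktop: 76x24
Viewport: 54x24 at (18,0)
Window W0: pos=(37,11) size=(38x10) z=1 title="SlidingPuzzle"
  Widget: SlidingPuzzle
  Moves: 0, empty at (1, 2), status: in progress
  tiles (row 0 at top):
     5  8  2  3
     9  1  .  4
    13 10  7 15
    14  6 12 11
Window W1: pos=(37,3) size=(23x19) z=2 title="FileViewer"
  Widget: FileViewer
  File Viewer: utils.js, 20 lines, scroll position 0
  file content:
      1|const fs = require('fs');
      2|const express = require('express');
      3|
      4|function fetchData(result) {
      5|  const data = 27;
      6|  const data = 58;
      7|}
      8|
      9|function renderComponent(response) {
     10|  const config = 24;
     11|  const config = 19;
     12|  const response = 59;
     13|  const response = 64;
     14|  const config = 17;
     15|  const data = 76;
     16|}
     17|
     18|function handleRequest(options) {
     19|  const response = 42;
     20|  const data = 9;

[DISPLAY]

                                                      
                                                      
                                                      
                   ┏━━━━━━━━━━━━━━━━━━━━━┓            
                   ┃ FileViewer          ┃            
                   ┠─────────────────────┨            
                   ┃const fs = require('▲┃            
                   ┃const express = requ█┃            
                   ┃                    ░┃            
                   ┃function fetchData(r░┃            
                   ┃  const data = 27;  ░┃            
                   ┃  const data = 58;  ░┃━━━━━━━━━━━━
                   ┃}                   ░┃            
                   ┃                    ░┃────────────
                   ┃function renderCompo░┃            
                   ┃  const config = 24;░┃            
                   ┃  const config = 19;░┃            
                   ┃  const response = 5░┃            
                   ┃  const response = 6░┃            
                   ┃  const config = 17;░┃            
                   ┃  const data = 76;  ▼┃━━━━━━━━━━━━
                   ┗━━━━━━━━━━━━━━━━━━━━━┛            
                                                      
                                                      


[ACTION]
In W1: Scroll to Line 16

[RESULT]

                                                      
                                                      
                                                      
                   ┏━━━━━━━━━━━━━━━━━━━━━┓            
                   ┃ FileViewer          ┃            
                   ┠─────────────────────┨            
                   ┃  const data = 58;  ▲┃            
                   ┃}                   ░┃            
                   ┃                    ░┃            
                   ┃function renderCompo░┃            
                   ┃  const config = 24;░┃            
                   ┃  const config = 19;░┃━━━━━━━━━━━━
                   ┃  const response = 5░┃            
                   ┃  const response = 6░┃────────────
                   ┃  const config = 17;░┃            
                   ┃  const data = 76;  ░┃            
                   ┃}                   ░┃            
                   ┃                    ░┃            
                   ┃function handleReque░┃            
                   ┃  const response = 4█┃            
                   ┃  const data = 9;   ▼┃━━━━━━━━━━━━
                   ┗━━━━━━━━━━━━━━━━━━━━━┛            
                                                      
                                                      


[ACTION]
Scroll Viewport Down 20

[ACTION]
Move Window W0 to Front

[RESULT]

                                                      
                                                      
                                                      
                   ┏━━━━━━━━━━━━━━━━━━━━━┓            
                   ┃ FileViewer          ┃            
                   ┠─────────────────────┨            
                   ┃  const data = 58;  ▲┃            
                   ┃}                   ░┃            
                   ┃                    ░┃            
                   ┃function renderCompo░┃            
                   ┃  const config = 24;░┃            
                   ┏━━━━━━━━━━━━━━━━━━━━━━━━━━━━━━━━━━
                   ┃ SlidingPuzzle                    
                   ┠──────────────────────────────────
                   ┃┌────┬────┬────┬────┐             
                   ┃│  5 │  8 │  2 │  3 │             
                   ┃├────┼────┼────┼────┤             
                   ┃│  9 │  1 │    │  4 │             
                   ┃├────┼────┼────┼────┤             
                   ┃│ 13 │ 10 │  7 │ 15 │             
                   ┗━━━━━━━━━━━━━━━━━━━━━━━━━━━━━━━━━━
                   ┗━━━━━━━━━━━━━━━━━━━━━┛            
                                                      
                                                      


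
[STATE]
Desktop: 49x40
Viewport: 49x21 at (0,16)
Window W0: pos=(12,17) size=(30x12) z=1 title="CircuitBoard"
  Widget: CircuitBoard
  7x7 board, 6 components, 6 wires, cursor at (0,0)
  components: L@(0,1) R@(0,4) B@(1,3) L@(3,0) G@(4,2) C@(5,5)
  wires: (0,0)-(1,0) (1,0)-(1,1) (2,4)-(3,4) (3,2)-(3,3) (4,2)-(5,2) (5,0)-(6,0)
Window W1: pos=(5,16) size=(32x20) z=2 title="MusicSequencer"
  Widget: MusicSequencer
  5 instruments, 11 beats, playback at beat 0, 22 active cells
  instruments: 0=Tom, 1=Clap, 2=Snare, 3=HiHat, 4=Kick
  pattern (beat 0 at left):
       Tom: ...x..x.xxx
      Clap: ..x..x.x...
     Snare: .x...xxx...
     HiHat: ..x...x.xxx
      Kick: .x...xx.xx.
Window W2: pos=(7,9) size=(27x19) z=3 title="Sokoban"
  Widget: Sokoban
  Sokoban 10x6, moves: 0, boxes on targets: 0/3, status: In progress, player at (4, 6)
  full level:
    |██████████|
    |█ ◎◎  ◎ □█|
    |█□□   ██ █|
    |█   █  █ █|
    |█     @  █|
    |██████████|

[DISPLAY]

     ┏━┃█     @  █               ┃━━┓            
     ┃ ┃██████████               ┃  ┃━━━━┓       
     ┠─┃Moves: 0  0/3            ┃──┨    ┃       
     ┃ ┃                         ┃  ┃────┨       
     ┃ ┃                         ┃  ┃    ┃       
     ┃ ┃                         ┃  ┃    ┃       
     ┃ ┃                         ┃  ┃    ┃       
     ┃ ┃                         ┃  ┃    ┃       
     ┃ ┃                         ┃  ┃    ┃       
     ┃ ┃                         ┃  ┃    ┃       
     ┃ ┃                         ┃  ┃    ┃       
     ┃ ┗━━━━━━━━━━━━━━━━━━━━━━━━━┛  ┃    ┃       
     ┃                              ┃━━━━┛       
     ┃                              ┃            
     ┃                              ┃            
     ┃                              ┃            
     ┃                              ┃            
     ┃                              ┃            
     ┃                              ┃            
     ┗━━━━━━━━━━━━━━━━━━━━━━━━━━━━━━┛            
                                                 


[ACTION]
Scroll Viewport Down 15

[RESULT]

     ┃ ┃                         ┃  ┃────┨       
     ┃ ┃                         ┃  ┃    ┃       
     ┃ ┃                         ┃  ┃    ┃       
     ┃ ┃                         ┃  ┃    ┃       
     ┃ ┃                         ┃  ┃    ┃       
     ┃ ┃                         ┃  ┃    ┃       
     ┃ ┃                         ┃  ┃    ┃       
     ┃ ┃                         ┃  ┃    ┃       
     ┃ ┗━━━━━━━━━━━━━━━━━━━━━━━━━┛  ┃    ┃       
     ┃                              ┃━━━━┛       
     ┃                              ┃            
     ┃                              ┃            
     ┃                              ┃            
     ┃                              ┃            
     ┃                              ┃            
     ┃                              ┃            
     ┗━━━━━━━━━━━━━━━━━━━━━━━━━━━━━━┛            
                                                 
                                                 
                                                 
                                                 


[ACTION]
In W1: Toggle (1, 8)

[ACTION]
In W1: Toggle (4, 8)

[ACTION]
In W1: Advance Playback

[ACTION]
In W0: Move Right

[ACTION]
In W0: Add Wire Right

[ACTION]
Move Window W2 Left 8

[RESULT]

┃                         ┃         ┃────┨       
┃                         ┃         ┃    ┃       
┃                         ┃         ┃    ┃       
┃                         ┃         ┃    ┃       
┃                         ┃         ┃    ┃       
┃                         ┃         ┃    ┃       
┃                         ┃         ┃    ┃       
┃                         ┃         ┃    ┃       
┗━━━━━━━━━━━━━━━━━━━━━━━━━┛         ┃    ┃       
     ┃                              ┃━━━━┛       
     ┃                              ┃            
     ┃                              ┃            
     ┃                              ┃            
     ┃                              ┃            
     ┃                              ┃            
     ┃                              ┃            
     ┗━━━━━━━━━━━━━━━━━━━━━━━━━━━━━━┛            
                                                 
                                                 
                                                 
                                                 


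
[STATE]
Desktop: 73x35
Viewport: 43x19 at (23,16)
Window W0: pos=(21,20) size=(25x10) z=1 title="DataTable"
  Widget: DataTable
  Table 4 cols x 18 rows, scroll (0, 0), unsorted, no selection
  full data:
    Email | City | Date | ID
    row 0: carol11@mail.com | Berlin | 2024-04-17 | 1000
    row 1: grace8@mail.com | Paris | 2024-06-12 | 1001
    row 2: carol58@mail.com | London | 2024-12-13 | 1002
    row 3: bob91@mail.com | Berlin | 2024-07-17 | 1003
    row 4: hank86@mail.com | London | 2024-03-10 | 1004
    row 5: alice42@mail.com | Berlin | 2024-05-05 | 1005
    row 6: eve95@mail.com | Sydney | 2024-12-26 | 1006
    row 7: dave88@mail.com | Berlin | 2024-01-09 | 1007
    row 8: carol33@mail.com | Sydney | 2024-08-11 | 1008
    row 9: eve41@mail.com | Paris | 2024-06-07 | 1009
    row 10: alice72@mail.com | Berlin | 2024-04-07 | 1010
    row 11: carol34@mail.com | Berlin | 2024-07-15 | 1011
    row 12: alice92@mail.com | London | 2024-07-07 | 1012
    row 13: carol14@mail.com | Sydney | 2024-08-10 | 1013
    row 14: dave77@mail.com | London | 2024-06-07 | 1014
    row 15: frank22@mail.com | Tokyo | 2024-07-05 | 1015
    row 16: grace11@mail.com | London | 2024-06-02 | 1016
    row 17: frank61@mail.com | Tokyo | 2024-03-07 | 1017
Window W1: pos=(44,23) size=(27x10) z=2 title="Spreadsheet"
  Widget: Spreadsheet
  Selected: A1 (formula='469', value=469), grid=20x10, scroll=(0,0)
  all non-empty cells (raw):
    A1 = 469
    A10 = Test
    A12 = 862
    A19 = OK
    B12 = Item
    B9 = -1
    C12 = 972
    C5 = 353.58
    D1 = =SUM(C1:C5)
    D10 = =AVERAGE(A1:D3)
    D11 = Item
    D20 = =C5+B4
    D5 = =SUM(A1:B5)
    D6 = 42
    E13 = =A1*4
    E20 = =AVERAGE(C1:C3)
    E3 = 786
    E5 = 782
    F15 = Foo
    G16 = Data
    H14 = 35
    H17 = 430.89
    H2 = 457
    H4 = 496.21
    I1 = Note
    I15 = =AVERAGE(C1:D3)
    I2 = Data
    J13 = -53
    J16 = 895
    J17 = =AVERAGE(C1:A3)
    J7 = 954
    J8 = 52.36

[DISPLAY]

                                           
                                           
                                           
                                           
━━━━━━━━━━━━━━━━━━━━━━┓                    
DataTable             ┃                    
──────────────────────┨                    
mail           │City ┏━━━━━━━━━━━━━━━━━━━━━
───────────────┼─────┃ Spreadsheet         
arol11@mail.com│Berli┠─────────────────────
race8@mail.com │Paris┃A1: 469              
arol58@mail.com│Londo┃       A       B     
ob91@mail.com  │Berli┃---------------------
━━━━━━━━━━━━━━━━━━━━━┃  1    [469]       0 
                     ┃  2        0       0 
                     ┃  3        0       0 
                     ┗━━━━━━━━━━━━━━━━━━━━━
                                           
                                           


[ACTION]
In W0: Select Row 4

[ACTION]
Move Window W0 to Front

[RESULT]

                                           
                                           
                                           
                                           
━━━━━━━━━━━━━━━━━━━━━━┓                    
DataTable             ┃                    
──────────────────────┨                    
mail           │City  ┃━━━━━━━━━━━━━━━━━━━━
───────────────┼──────┃Spreadsheet         
arol11@mail.com│Berlin┃────────────────────
race8@mail.com │Paris ┃1: 469              
arol58@mail.com│London┃      A       B     
ob91@mail.com  │Berlin┃--------------------
━━━━━━━━━━━━━━━━━━━━━━┛ 1    [469]       0 
                     ┃  2        0       0 
                     ┃  3        0       0 
                     ┗━━━━━━━━━━━━━━━━━━━━━
                                           
                                           


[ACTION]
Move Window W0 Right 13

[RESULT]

                                           
                                           
                                           
                                           
           ┏━━━━━━━━━━━━━━━━━━━━━━━┓       
           ┃ DataTable             ┃       
           ┠───────────────────────┨       
           ┃Email           │City  ┃━━━━━━━
           ┃────────────────┼──────┃       
           ┃carol11@mail.com│Berlin┃───────
           ┃grace8@mail.com │Paris ┃       
           ┃carol58@mail.com│London┃ B     
           ┃bob91@mail.com  │Berlin┃-------
           ┗━━━━━━━━━━━━━━━━━━━━━━━┛     0 
                     ┃  2        0       0 
                     ┃  3        0       0 
                     ┗━━━━━━━━━━━━━━━━━━━━━
                                           
                                           


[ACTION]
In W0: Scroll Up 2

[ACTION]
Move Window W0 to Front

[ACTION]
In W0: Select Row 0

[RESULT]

                                           
                                           
                                           
                                           
           ┏━━━━━━━━━━━━━━━━━━━━━━━┓       
           ┃ DataTable             ┃       
           ┠───────────────────────┨       
           ┃Email           │City  ┃━━━━━━━
           ┃────────────────┼──────┃       
           ┃>arol11@mail.com│Berlin┃───────
           ┃grace8@mail.com │Paris ┃       
           ┃carol58@mail.com│London┃ B     
           ┃bob91@mail.com  │Berlin┃-------
           ┗━━━━━━━━━━━━━━━━━━━━━━━┛     0 
                     ┃  2        0       0 
                     ┃  3        0       0 
                     ┗━━━━━━━━━━━━━━━━━━━━━
                                           
                                           
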